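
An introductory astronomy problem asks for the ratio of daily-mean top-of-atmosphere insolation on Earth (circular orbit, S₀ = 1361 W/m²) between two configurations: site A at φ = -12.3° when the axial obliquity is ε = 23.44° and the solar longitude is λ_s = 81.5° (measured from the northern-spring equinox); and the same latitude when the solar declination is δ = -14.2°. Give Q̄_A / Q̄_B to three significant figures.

Q̄_A / Q̄_B ≈ 0.748

— Configuration A (φ=-12.3°):
Solar declination: sin δ = sin ε · sin λ_s = sin 23.44° × sin 81.5° = 0.39342, so δ = +23.167°.
cos H₀ = −tan(-12.3°) tan(+23.167°) = 0.0933, H₀ = 1.4774 rad.
Bracket: H₀ sin φ sin δ + cos φ cos δ sin H₀ = 1.4774×-0.21303×0.39342 + 0.97705×0.91936×0.99564 = -0.123821 + 0.894344 = 0.770523.
Q̄ = (S₀/π) × [bracket] = (1361/π) × 0.770523 = 333.81 W/m².
— Configuration B (φ=-12.3°):
cos H₀ = −tan(-12.3°) tan(-14.200°) = -0.0552, H₀ = 1.6260 rad.
Bracket: H₀ sin φ sin δ + cos φ cos δ sin H₀ = 1.6260×-0.21303×-0.24531 + 0.97705×0.96945×0.99848 = 0.084972 + 0.945761 = 1.030733.
Q̄ = (S₀/π) × [bracket] = (1361/π) × 1.030733 = 446.53 W/m².
Ratio Q̄_A / Q̄_B = 333.81 / 446.53 = 0.7476.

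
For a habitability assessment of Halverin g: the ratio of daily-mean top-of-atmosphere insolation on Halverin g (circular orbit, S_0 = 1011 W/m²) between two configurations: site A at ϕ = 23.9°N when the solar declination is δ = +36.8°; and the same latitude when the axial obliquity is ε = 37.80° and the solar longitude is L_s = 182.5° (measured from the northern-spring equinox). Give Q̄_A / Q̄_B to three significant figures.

Q̄_A / Q̄_B ≈ 1.29

— Configuration A (ϕ=+23.9°):
cos h₀ = −tan(+23.9°) tan(+36.800°) = -0.3315, h₀ = 1.9087 rad.
Bracket: h₀ sin ϕ sin δ + cos ϕ cos δ sin h₀ = 1.9087×0.40514×0.59902 + 0.91425×0.80073×0.94345 = 0.463217 + 0.690669 = 1.153886.
Q̄ = (S_0/π) × [bracket] = (1011/π) × 1.153886 = 371.33 W/m².
— Configuration B (ϕ=+23.9°):
Solar declination: sin δ = sin ε · sin L_s = sin 37.80° × sin 182.5° = -0.02673, so δ = -1.532°.
cos h₀ = −tan(+23.9°) tan(-1.532°) = 0.0119, h₀ = 1.5589 rad.
Bracket: h₀ sin ϕ sin δ + cos ϕ cos δ sin h₀ = 1.5589×0.40514×-0.02673 + 0.91425×0.99964×0.99993 = -0.016882 + 0.913857 = 0.896975.
Q̄ = (S_0/π) × [bracket] = (1011/π) × 0.896975 = 288.66 W/m².
Ratio Q̄_A / Q̄_B = 371.33 / 288.66 = 1.286.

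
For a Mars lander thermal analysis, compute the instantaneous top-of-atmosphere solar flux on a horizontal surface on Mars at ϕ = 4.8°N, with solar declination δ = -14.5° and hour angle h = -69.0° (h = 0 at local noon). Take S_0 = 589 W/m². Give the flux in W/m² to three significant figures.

191 W/m²

cos θ_z = sin ϕ sin δ + cos ϕ cos δ cos h = -0.020951 + 0.345736 = 0.324785.
Flux = S_0 · cos θ_z = 589 × 0.324785 = 191.3 W/m².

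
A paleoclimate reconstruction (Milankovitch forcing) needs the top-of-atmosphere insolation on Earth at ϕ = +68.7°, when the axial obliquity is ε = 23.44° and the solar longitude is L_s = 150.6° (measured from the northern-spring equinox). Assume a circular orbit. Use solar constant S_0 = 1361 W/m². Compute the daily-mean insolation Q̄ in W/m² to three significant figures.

Solar declination: sin δ = sin ε · sin L_s = sin 23.44° × sin 150.6° = 0.19528, so δ = +11.261°.
cos h₀ = −tan(+68.7°) tan(+11.261°) = -0.5107, h₀ = 2.1068 rad.
Bracket: h₀ sin ϕ sin δ + cos ϕ cos δ sin h₀ = 2.1068×0.93169×0.19528 + 0.36325×0.98075×0.85977 = 0.383312 + 0.306299 = 0.689611.
Q̄ = (S_0/π) × [bracket] = (1361/π) × 0.689611 = 298.8 W/m².

Q̄ ≈ 299 W/m²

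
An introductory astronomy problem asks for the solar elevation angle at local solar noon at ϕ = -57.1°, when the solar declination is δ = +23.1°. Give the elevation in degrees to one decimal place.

9.8°

At local noon the hour angle is zero, so the zenith angle equals |ϕ − δ| = |-57.1° − (+23.100°)| = 80.200°.
Elevation = 90° − 80.200° = 9.8°.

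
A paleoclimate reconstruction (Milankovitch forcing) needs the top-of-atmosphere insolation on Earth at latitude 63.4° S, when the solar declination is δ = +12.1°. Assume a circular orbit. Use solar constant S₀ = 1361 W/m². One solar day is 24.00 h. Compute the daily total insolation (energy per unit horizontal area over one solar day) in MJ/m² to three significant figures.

6.89 MJ/m²

cos H₀ = −tan(-63.4°) tan(+12.100°) = 0.4281, H₀ = 1.1284 rad.
Bracket: H₀ sin φ sin δ + cos φ cos δ sin H₀ = 1.1284×-0.89415×0.20962 + 0.44776×0.97778×0.90373 = -0.211498 + 0.395663 = 0.184165.
Q̄ = (S₀/π) × [bracket] = (1361/π) × 0.184165 = 79.784 W/m².
Daily total = Q̄ × 24.00 h × 3600 s/h = 79.784 × 24.00 × 3600 / 10⁶ = 6.893 MJ/m².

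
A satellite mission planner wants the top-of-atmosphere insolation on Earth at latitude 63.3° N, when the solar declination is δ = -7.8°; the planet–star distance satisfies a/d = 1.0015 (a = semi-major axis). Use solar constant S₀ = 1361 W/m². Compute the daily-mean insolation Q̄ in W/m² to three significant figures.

Q̄ ≈ 118 W/m²

cos H₀ = −tan(+63.3°) tan(-7.800°) = 0.2724, H₀ = 1.2950 rad.
Bracket: H₀ sin φ sin δ + cos φ cos δ sin H₀ = 1.2950×0.89337×-0.13572 + 0.44932×0.99075×0.96220 = -0.157016 + 0.428337 = 0.271321.
Inverse-square distance factor (a/d)² = 1.0015² = 1.003002.
Q̄ = (S₀/π) × 1.003002 × [bracket] = (1361/π) × 1.003002 × 0.271321 = 117.9 W/m².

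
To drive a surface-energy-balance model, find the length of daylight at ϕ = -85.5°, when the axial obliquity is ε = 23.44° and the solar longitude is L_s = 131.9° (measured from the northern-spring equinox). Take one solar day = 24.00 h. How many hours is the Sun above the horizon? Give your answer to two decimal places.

Solar declination: sin δ = sin ε · sin L_s = sin 23.44° × sin 131.9° = 0.29608, so δ = +17.222°.
cos h₀ = −tan ϕ · tan δ = 3.9386 ≥ 1, so the Sun never rises (polar night) and h₀ = 0.
Daylight = 2h₀/(2π) × 24.00 h = (0.0000/π) × 24.00 = 0.00 h.

0.00 h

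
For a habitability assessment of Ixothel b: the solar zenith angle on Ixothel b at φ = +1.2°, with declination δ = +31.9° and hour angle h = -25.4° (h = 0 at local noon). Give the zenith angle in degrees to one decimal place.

cos θ_z = sin φ sin δ + cos φ cos δ cos h = 0.011067 + 0.766738 = 0.777805.
θ_z = arccos(0.777805) = 38.9°.

θ_z = 38.9°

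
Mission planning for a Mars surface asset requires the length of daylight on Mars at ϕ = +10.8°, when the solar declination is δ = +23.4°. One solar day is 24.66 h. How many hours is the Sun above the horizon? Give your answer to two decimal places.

12.98 h

cos h₀ = −tan ϕ · tan δ = −tan(+10.8°) × tan(+23.400°) = -0.0825, so h₀ = 1.6534 rad = 94.74°.
Daylight = 2h₀/(2π) × 24.66 h = (1.6534/π) × 24.66 = 12.98 h.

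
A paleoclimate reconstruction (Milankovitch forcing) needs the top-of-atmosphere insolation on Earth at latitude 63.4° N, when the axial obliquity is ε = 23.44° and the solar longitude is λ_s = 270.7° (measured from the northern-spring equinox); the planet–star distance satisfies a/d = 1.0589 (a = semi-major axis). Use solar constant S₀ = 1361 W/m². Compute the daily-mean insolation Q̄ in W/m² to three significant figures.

Q̄ ≈ 9.32 W/m²

Solar declination: sin δ = sin ε · sin λ_s = sin 23.44° × sin 270.7° = -0.39776, so δ = -23.438°.
cos H₀ = −tan(+63.4°) tan(-23.438°) = 0.8657, H₀ = 0.5242 rad.
Bracket: H₀ sin φ sin δ + cos φ cos δ sin H₀ = 0.5242×0.89415×-0.39776 + 0.44776×0.91749×0.50050 = -0.186435 + 0.205613 = 0.019178.
Inverse-square distance factor (a/d)² = 1.0589² = 1.121269.
Q̄ = (S₀/π) × 1.121269 × [bracket] = (1361/π) × 1.121269 × 0.019178 = 9.316 W/m².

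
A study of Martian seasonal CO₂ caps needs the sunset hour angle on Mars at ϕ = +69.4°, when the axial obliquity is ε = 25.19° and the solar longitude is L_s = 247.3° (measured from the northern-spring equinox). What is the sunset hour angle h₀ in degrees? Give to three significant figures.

Solar declination: sin δ = sin ε · sin L_s = sin 25.19° × sin 247.3° = -0.39265, so δ = -23.120°.
cos h₀ = −tan ϕ · tan δ = 1.1359 ≥ 1, so the Sun never rises (polar night) and h₀ = 0.

h₀ = 0.00°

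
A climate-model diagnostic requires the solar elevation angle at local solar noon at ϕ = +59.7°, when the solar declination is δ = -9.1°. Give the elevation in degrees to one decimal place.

At local noon the hour angle is zero, so the zenith angle equals |ϕ − δ| = |+59.7° − (-9.100°)| = 68.800°.
Elevation = 90° − 68.800° = 21.2°.

21.2°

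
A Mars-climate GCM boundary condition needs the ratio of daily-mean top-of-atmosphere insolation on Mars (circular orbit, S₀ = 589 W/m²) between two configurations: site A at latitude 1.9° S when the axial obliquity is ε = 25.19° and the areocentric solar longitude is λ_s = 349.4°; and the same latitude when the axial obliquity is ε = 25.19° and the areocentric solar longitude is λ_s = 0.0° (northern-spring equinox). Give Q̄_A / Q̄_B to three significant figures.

Q̄_A / Q̄_B ≈ 1.00

— Configuration A (φ=-1.9°):
sin δ = sin 25.19° × sin 349.4° = -0.07829, so δ = -4.490°.
cos H₀ = −tan(-1.9°) tan(-4.490°) = -0.0026, H₀ = 1.5734 rad.
Bracket: H₀ sin φ sin δ + cos φ cos δ sin H₀ = 1.5734×-0.03316×-0.07829 + 0.99945×0.99693×1.00000 = 0.004085 + 0.996382 = 1.000467.
Q̄ = (S₀/π) × [bracket] = (589/π) × 1.000467 = 187.57 W/m².
— Configuration B (φ=-1.9°):
sin δ = sin 25.19° × sin 0.0° = 0.00000, so δ = +0.000°.
cos H₀ = −tan(-1.9°) tan(+0.000°) = 0.0000, H₀ = 1.5708 rad.
Bracket: H₀ sin φ sin δ + cos φ cos δ sin H₀ = 1.5708×-0.03316×0.00000 + 0.99945×1.00000×1.00000 = -0.000000 + 0.999450 = 0.999450.
Q̄ = (S₀/π) × [bracket] = (589/π) × 0.999450 = 187.38 W/m².
Ratio Q̄_A / Q̄_B = 187.57 / 187.38 = 1.001.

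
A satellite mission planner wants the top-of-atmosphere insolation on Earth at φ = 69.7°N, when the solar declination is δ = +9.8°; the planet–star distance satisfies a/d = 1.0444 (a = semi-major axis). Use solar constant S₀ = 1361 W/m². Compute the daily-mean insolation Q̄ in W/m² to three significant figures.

cos H₀ = −tan(+69.7°) tan(+9.800°) = -0.4669, H₀ = 2.0566 rad.
Bracket: H₀ sin φ sin δ + cos φ cos δ sin H₀ = 2.0566×0.93789×0.17021 + 0.34694×0.98541×0.88428 = 0.328312 + 0.302316 = 0.630628.
Inverse-square distance factor (a/d)² = 1.0444² = 1.090771.
Q̄ = (S₀/π) × 1.090771 × [bracket] = (1361/π) × 1.090771 × 0.630628 = 298.0 W/m².

Q̄ ≈ 298 W/m²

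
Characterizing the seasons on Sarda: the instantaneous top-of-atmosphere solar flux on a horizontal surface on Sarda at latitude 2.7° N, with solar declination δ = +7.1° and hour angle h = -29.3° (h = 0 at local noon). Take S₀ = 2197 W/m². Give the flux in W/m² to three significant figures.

1.91e+03 W/m²

cos θ_z = sin φ sin δ + cos φ cos δ cos h = 0.005822 + 0.864422 = 0.870244.
Flux = S₀ · cos θ_z = 2197 × 0.870244 = 1912 W/m².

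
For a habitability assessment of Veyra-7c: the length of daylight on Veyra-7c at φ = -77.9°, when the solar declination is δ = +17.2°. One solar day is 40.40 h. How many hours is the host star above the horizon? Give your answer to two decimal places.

0.00 h

cos H₀ = −tan φ · tan δ = 1.4439 ≥ 1, so the host star never rises (polar night) and H₀ = 0.
Daylight = 2H₀/(2π) × 40.40 h = (0.0000/π) × 40.40 = 0.00 h.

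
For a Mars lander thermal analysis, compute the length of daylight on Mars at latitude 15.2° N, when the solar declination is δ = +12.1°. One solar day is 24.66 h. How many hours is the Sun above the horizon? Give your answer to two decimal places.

cos H₀ = −tan φ · tan δ = −tan(+15.2°) × tan(+12.100°) = -0.0582, so H₀ = 1.6291 rad = 93.34°.
Daylight = 2H₀/(2π) × 24.66 h = (1.6291/π) × 24.66 = 12.79 h.

12.79 h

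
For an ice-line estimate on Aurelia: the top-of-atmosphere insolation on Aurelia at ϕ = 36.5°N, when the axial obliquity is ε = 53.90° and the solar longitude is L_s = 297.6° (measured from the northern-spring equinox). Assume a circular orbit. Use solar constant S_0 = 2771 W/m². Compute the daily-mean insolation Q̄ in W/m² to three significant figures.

Q̄ ≈ 55.9 W/m²

Solar declination: sin δ = sin ε · sin L_s = sin 53.90° × sin 297.6° = -0.71604, so δ = -45.729°.
cos h₀ = −tan(+36.5°) tan(-45.729°) = 0.7590, h₀ = 0.7090 rad.
Bracket: h₀ sin ϕ sin δ + cos ϕ cos δ sin h₀ = 0.7090×0.59482×-0.71604 + 0.80386×0.69806×0.65106 = -0.301974 + 0.365337 = 0.063363.
Q̄ = (S_0/π) × [bracket] = (2771/π) × 0.063363 = 55.89 W/m².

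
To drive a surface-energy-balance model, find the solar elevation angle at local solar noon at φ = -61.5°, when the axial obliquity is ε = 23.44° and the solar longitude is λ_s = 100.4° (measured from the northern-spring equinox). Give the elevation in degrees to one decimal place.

Solar declination: sin δ = sin ε · sin λ_s = sin 23.44° × sin 100.4° = 0.39125, so δ = +23.033°.
At local noon the hour angle is zero, so the zenith angle equals |φ − δ| = |-61.5° − (+23.033°)| = 84.533°.
Elevation = 90° − 84.533° = 5.5°.

5.5°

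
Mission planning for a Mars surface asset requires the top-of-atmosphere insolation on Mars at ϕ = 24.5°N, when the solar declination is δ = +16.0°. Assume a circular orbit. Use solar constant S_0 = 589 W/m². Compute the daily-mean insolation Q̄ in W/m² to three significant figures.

cos h₀ = −tan(+24.5°) tan(+16.000°) = -0.1307, h₀ = 1.7018 rad.
Bracket: h₀ sin ϕ sin δ + cos ϕ cos δ sin h₀ = 1.7018×0.41469×0.27564 + 0.90996×0.96126×0.99142 = 0.194525 + 0.867203 = 1.061728.
Q̄ = (S_0/π) × [bracket] = (589/π) × 1.061728 = 199.1 W/m².

Q̄ ≈ 199 W/m²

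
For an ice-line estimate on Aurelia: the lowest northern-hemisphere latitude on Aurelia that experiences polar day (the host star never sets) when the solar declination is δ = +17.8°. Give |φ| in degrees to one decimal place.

|φ| = 72.2°

Polar day requires cos H₀ = −tan φ tan δ ≤ −1, i.e. tan φ tan δ ≥ 1.
The boundary is |tan φ| · |tan δ| = 1, so |φ| = 90° − |δ| = 90° − 17.8° = 72.2° in the northern hemisphere.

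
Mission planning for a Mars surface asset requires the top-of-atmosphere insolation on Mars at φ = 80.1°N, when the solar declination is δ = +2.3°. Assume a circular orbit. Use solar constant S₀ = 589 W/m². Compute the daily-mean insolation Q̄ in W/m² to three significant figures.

Q̄ ≈ 44.7 W/m²

cos H₀ = −tan(+80.1°) tan(+2.300°) = -0.2301, H₀ = 1.8030 rad.
Bracket: H₀ sin φ sin δ + cos φ cos δ sin H₀ = 1.8030×0.98511×0.04013 + 0.17193×0.99919×0.97316 = 0.071277 + 0.167180 = 0.238457.
Q̄ = (S₀/π) × [bracket] = (589/π) × 0.238457 = 44.71 W/m².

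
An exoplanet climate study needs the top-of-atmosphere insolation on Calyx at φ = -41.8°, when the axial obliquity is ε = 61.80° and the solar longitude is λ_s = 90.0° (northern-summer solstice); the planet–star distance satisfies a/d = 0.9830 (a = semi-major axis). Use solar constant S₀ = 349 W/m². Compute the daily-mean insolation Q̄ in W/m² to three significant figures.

Solar declination: sin δ = sin ε · sin λ_s = sin 61.80° × sin 90.0° = 0.88130, so δ = +61.800°.
cos H₀ = −tan(-41.8°) tan(+61.800°) = 1.6675 ≥ 1 ⇒ polar night, H₀ = 0 and Q̄ = 0.
Inverse-square distance factor (a/d)² = 0.9830² = 0.966289.

Q̄ ≈ 0.00 W/m²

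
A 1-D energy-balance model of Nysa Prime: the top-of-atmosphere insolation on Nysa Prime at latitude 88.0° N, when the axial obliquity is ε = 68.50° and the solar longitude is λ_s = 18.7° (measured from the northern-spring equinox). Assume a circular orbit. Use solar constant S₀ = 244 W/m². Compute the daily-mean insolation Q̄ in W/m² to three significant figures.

Q̄ ≈ 72.7 W/m²

Solar declination: sin δ = sin ε · sin λ_s = sin 68.50° × sin 18.7° = 0.29830, so δ = +17.356°.
cos H₀ = −tan(+88.0°) tan(+17.356°) = -8.9498 ≤ −1 ⇒ polar day, H₀ = π.
Bracket: H₀ sin φ sin δ + cos φ cos δ sin H₀ = 3.1416×0.99939×0.29830 + 0.03490×0.95447×0.00000 = 0.936568 + 0.000000 = 0.936568.
Q̄ = (S₀/π) × [bracket] = (244/π) × 0.936568 = 72.74 W/m².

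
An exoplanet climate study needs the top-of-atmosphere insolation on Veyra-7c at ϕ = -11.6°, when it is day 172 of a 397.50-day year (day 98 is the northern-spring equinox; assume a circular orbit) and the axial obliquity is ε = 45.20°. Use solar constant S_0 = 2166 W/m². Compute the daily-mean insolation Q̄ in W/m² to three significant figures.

Q̄ ≈ 377 W/m²

Solar longitude: L_s = 360° × (172 − 98)/397.50 = 67.019°.
sin δ = sin 45.20° × sin 67.019° = 0.65325, so δ = +40.787°.
cos h₀ = −tan(-11.6°) tan(+40.787°) = 0.1771, h₀ = 1.3928 rad.
Bracket: h₀ sin ϕ sin δ + cos ϕ cos δ sin h₀ = 1.3928×-0.20108×0.65325 + 0.97958×0.75714×0.98419 = -0.182952 + 0.729953 = 0.547001.
Q̄ = (S_0/π) × [bracket] = (2166/π) × 0.547001 = 377.1 W/m².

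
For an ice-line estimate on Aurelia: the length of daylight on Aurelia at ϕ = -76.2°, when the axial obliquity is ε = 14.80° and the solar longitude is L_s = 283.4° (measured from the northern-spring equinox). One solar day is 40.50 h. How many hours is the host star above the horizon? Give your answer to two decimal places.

40.50 h

Solar declination: sin δ = sin ε · sin L_s = sin 14.80° × sin 283.4° = -0.24849, so δ = -14.388°.
Sunrise equation: cos h₀ = −tan ϕ · tan δ = -1.0444 ≤ −1, so the host star never sets (polar day) and h₀ = π.
Daylight = 2h₀/(2π) × 40.50 h = (3.1416/π) × 40.50 = 40.50 h.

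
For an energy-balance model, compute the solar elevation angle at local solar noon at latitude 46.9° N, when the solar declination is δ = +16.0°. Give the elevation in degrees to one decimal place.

59.1°

At local noon the hour angle is zero, so the zenith angle equals |φ − δ| = |+46.9° − (+16.000°)| = 30.900°.
Elevation = 90° − 30.900° = 59.1°.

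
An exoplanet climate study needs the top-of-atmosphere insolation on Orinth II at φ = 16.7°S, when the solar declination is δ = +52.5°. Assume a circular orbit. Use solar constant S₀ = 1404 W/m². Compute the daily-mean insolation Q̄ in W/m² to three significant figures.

cos H₀ = −tan(-16.7°) tan(+52.500°) = 0.3910, H₀ = 1.1691 rad.
Bracket: H₀ sin φ sin δ + cos φ cos δ sin H₀ = 1.1691×-0.28736×0.79335 + 0.95782×0.60876×0.92040 = -0.266528 + 0.536669 = 0.270141.
Q̄ = (S₀/π) × [bracket] = (1404/π) × 0.270141 = 120.7 W/m².

Q̄ ≈ 121 W/m²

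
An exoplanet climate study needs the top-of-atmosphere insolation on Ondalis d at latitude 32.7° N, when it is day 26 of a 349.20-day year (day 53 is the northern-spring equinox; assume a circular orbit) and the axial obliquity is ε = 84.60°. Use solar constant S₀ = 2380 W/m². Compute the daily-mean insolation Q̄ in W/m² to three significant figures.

Q̄ ≈ 298 W/m²

Solar longitude: λ_s = 360° × (26 − 53)/349.20 = -27.835°, i.e. -27.835° + 360° = 332.165°.
sin δ = sin 84.60° × sin 332.165° = -0.46486, so δ = -27.701°.
cos H₀ = −tan(+32.7°) tan(-27.701°) = 0.3371, H₀ = 1.2270 rad.
Bracket: H₀ sin φ sin δ + cos φ cos δ sin H₀ = 1.2270×0.54024×-0.46486 + 0.84151×0.88539×0.94148 = -0.308144 + 0.701463 = 0.393319.
Q̄ = (S₀/π) × [bracket] = (2380/π) × 0.393319 = 298.0 W/m².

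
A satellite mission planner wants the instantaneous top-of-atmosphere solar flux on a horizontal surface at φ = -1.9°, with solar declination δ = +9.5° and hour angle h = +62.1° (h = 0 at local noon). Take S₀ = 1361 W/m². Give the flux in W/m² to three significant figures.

cos θ_z = sin φ sin δ + cos φ cos δ cos h = -0.005472 + 0.461259 = 0.455787.
Flux = S₀ · cos θ_z = 1361 × 0.455787 = 620.3 W/m².

620 W/m²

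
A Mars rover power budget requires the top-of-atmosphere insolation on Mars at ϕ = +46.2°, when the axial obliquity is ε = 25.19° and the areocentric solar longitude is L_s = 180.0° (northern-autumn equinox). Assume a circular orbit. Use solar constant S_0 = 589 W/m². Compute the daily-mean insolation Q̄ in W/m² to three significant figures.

Q̄ ≈ 130 W/m²

sin δ = sin 25.19° × sin 180.0° = 0.00000, so δ = +0.000°.
cos h₀ = −tan(+46.2°) tan(+0.000°) = -0.0000, h₀ = 1.5708 rad.
Bracket: h₀ sin ϕ sin δ + cos ϕ cos δ sin h₀ = 1.5708×0.72176×0.00000 + 0.69214×1.00000×1.00000 = 0.000000 + 0.692140 = 0.692140.
Q̄ = (S_0/π) × [bracket] = (589/π) × 0.692140 = 129.8 W/m².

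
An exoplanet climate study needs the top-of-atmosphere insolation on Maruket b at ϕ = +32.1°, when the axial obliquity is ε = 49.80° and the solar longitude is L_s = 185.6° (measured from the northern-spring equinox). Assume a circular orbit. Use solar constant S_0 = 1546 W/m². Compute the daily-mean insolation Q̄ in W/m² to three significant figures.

Q̄ ≈ 386 W/m²

Solar declination: sin δ = sin ε · sin L_s = sin 49.80° × sin 185.6° = -0.07453, so δ = -4.274°.
cos h₀ = −tan(+32.1°) tan(-4.274°) = 0.0469, h₀ = 1.5239 rad.
Bracket: h₀ sin ϕ sin δ + cos ϕ cos δ sin h₀ = 1.5239×0.53140×-0.07453 + 0.84712×0.99722×0.99890 = -0.060354 + 0.843836 = 0.783482.
Q̄ = (S_0/π) × [bracket] = (1546/π) × 0.783482 = 385.6 W/m².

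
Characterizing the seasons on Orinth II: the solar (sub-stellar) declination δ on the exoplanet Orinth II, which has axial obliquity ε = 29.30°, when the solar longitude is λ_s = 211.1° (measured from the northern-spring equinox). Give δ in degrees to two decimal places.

δ = -14.64°

sin δ = sin ε · sin λ_s = sin 29.30° × sin 211.1° = -0.252782.
δ = arcsin(-0.252782) = -14.64°.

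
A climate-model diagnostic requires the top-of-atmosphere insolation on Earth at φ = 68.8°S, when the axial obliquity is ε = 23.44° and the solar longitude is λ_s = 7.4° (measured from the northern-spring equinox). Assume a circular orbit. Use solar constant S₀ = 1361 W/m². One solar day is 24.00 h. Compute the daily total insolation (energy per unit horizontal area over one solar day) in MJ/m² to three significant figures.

10.8 MJ/m²

Solar declination: sin δ = sin ε · sin λ_s = sin 23.44° × sin 7.4° = 0.05123, so δ = +2.937°.
cos H₀ = −tan(-68.8°) tan(+2.937°) = 0.1323, H₀ = 1.4381 rad.
Bracket: H₀ sin φ sin δ + cos φ cos δ sin H₀ = 1.4381×-0.93232×0.05123 + 0.36162×0.99869×0.99121 = -0.068688 + 0.357972 = 0.289284.
Q̄ = (S₀/π) × [bracket] = (1361/π) × 0.289284 = 125.32 W/m².
Daily total = Q̄ × 24.00 h × 3600 s/h = 125.32 × 24.00 × 3600 / 10⁶ = 10.83 MJ/m².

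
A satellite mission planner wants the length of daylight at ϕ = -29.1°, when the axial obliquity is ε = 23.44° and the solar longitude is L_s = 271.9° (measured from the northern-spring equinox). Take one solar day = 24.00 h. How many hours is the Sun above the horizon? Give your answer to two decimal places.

13.86 h

Solar declination: sin δ = sin ε · sin L_s = sin 23.44° × sin 271.9° = -0.39757, so δ = -23.426°.
cos h₀ = −tan ϕ · tan δ = −tan(-29.1°) × tan(-23.426°) = -0.2412, so h₀ = 1.8144 rad = 103.96°.
Daylight = 2h₀/(2π) × 24.00 h = (1.8144/π) × 24.00 = 13.86 h.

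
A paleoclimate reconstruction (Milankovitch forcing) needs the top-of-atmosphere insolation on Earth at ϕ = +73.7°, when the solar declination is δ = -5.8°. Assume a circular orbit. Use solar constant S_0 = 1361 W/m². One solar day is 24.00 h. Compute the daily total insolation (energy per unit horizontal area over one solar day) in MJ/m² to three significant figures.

cos h₀ = −tan(+73.7°) tan(-5.800°) = 0.3474, h₀ = 1.2160 rad.
Bracket: h₀ sin ϕ sin δ + cos ϕ cos δ sin h₀ = 1.2160×0.95981×-0.10106 + 0.28067×0.99488×0.93773 = -0.117950 + 0.261845 = 0.143895.
Q̄ = (S_0/π) × [bracket] = (1361/π) × 0.143895 = 62.338 W/m².
Daily total = Q̄ × 24.00 h × 3600 s/h = 62.338 × 24.00 × 3600 / 10⁶ = 5.386 MJ/m².

5.39 MJ/m²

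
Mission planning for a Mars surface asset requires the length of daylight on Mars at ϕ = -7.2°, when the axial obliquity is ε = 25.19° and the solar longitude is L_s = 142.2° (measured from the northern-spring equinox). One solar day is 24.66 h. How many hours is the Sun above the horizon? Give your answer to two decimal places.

Solar declination: sin δ = sin ε · sin L_s = sin 25.19° × sin 142.2° = 0.26087, so δ = +15.121°.
cos h₀ = −tan ϕ · tan δ = −tan(-7.2°) × tan(+15.121°) = 0.0341, so h₀ = 1.5367 rad = 88.04°.
Daylight = 2h₀/(2π) × 24.66 h = (1.5367/π) × 24.66 = 12.06 h.

12.06 h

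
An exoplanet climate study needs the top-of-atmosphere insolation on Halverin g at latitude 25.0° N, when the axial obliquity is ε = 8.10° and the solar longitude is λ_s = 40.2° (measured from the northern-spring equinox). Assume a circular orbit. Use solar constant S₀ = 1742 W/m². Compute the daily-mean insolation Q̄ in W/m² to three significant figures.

Q̄ ≈ 534 W/m²

Solar declination: sin δ = sin ε · sin λ_s = sin 8.10° × sin 40.2° = 0.09095, so δ = +5.218°.
cos H₀ = −tan(+25.0°) tan(+5.218°) = -0.0426, H₀ = 1.6134 rad.
Bracket: H₀ sin φ sin δ + cos φ cos δ sin H₀ = 1.6134×0.42262×0.09095 + 0.90631×0.99586×0.99909 = 0.062015 + 0.901737 = 0.963752.
Q̄ = (S₀/π) × [bracket] = (1742/π) × 0.963752 = 534.4 W/m².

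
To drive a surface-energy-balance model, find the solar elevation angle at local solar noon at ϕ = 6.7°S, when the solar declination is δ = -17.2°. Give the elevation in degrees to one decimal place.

79.5°

At local noon the hour angle is zero, so the zenith angle equals |ϕ − δ| = |-6.7° − (-17.200°)| = 10.500°.
Elevation = 90° − 10.500° = 79.5°.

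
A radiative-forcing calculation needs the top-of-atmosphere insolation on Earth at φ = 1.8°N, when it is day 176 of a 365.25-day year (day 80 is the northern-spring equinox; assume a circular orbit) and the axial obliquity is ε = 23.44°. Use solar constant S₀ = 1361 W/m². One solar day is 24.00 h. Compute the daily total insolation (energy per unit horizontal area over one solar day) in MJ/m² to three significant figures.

Solar longitude: λ_s = 360° × (176 − 80)/365.25 = 94.620°.
sin δ = sin 23.44° × sin 94.620° = 0.39650, so δ = +23.359°.
cos H₀ = −tan(+1.8°) tan(+23.359°) = -0.0136, H₀ = 1.5844 rad.
Bracket: H₀ sin φ sin δ + cos φ cos δ sin H₀ = 1.5844×0.03141×0.39650 + 0.99951×0.91804×0.99991 = 0.019732 + 0.917508 = 0.937240.
Q̄ = (S₀/π) × [bracket] = (1361/π) × 0.937240 = 406.03 W/m².
Daily total = Q̄ × 24.00 h × 3600 s/h = 406.03 × 24.00 × 3600 / 10⁶ = 35.08 MJ/m².

35.1 MJ/m²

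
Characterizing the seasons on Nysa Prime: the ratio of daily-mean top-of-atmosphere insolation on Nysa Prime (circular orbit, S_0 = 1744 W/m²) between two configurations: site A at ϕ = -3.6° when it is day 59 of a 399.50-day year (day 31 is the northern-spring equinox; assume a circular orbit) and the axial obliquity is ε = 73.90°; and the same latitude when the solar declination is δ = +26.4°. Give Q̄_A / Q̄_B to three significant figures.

Q̄_A / Q̄_B ≈ 1.02

— Configuration A (ϕ=-3.6°):
Solar longitude: L_s = 360° × (59 − 31)/399.50 = 25.232°.
sin δ = sin 73.90° × sin 25.232° = 0.40956, so δ = +24.177°.
cos h₀ = −tan(-3.6°) tan(+24.177°) = 0.0282, h₀ = 1.5425 rad.
Bracket: h₀ sin ϕ sin δ + cos ϕ cos δ sin h₀ = 1.5425×-0.06279×0.40956 + 0.99803×0.91228×0.99960 = -0.039667 + 0.910119 = 0.870452.
Q̄ = (S_0/π) × [bracket] = (1744/π) × 0.870452 = 483.22 W/m².
— Configuration B (ϕ=-3.6°):
cos h₀ = −tan(-3.6°) tan(+26.400°) = 0.0312, h₀ = 1.5396 rad.
Bracket: h₀ sin ϕ sin δ + cos ϕ cos δ sin h₀ = 1.5396×-0.06279×0.44464 + 0.99803×0.89571×0.99951 = -0.042984 + 0.893507 = 0.850523.
Q̄ = (S_0/π) × [bracket] = (1744/π) × 0.850523 = 472.15 W/m².
Ratio Q̄_A / Q̄_B = 483.22 / 472.15 = 1.023.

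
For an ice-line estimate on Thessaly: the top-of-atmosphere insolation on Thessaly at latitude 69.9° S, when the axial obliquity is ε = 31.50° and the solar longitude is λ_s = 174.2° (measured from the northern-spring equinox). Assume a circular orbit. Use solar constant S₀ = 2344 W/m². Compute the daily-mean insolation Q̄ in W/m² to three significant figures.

Q̄ ≈ 201 W/m²

Solar declination: sin δ = sin ε · sin λ_s = sin 31.50° × sin 174.2° = 0.05280, so δ = +3.027°.
cos H₀ = −tan(-69.9°) tan(+3.027°) = 0.1445, H₀ = 1.4258 rad.
Bracket: H₀ sin φ sin δ + cos φ cos δ sin H₀ = 1.4258×-0.93909×0.05280 + 0.34366×0.99861×0.98951 = -0.070697 + 0.339582 = 0.268885.
Q̄ = (S₀/π) × [bracket] = (2344/π) × 0.268885 = 200.6 W/m².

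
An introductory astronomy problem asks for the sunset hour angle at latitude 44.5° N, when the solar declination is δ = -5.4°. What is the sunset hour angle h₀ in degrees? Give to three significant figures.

cos h₀ = −tan ϕ · tan δ = −tan(+44.5°) × tan(-5.400°) = 0.0929, so h₀ = 1.4778 rad = 84.67°.

h₀ = 84.7°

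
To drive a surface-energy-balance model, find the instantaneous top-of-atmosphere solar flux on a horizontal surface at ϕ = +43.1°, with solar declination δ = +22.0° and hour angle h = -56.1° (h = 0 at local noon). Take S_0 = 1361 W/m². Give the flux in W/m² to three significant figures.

cos θ_z = sin ϕ sin δ + cos ϕ cos δ cos h = 0.255959 + 0.377590 = 0.633549.
Flux = S_0 · cos θ_z = 1361 × 0.633549 = 862.3 W/m².

862 W/m²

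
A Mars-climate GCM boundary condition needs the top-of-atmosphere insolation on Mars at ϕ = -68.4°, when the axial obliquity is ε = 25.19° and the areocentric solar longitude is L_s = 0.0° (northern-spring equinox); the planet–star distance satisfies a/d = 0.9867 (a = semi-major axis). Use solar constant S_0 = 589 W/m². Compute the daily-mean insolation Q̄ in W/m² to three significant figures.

Q̄ ≈ 67.2 W/m²

sin δ = sin 25.19° × sin 0.0° = 0.00000, so δ = +0.000°.
cos h₀ = −tan(-68.4°) tan(+0.000°) = 0.0000, h₀ = 1.5708 rad.
Bracket: h₀ sin ϕ sin δ + cos ϕ cos δ sin h₀ = 1.5708×-0.92978×0.00000 + 0.36812×1.00000×1.00000 = -0.000000 + 0.368120 = 0.368120.
Inverse-square distance factor (a/d)² = 0.9867² = 0.973577.
Q̄ = (S_0/π) × 0.973577 × [bracket] = (589/π) × 0.973577 × 0.368120 = 67.19 W/m².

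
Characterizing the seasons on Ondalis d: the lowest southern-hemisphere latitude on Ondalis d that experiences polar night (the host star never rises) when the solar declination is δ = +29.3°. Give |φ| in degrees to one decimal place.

Polar night requires cos H₀ = −tan φ tan δ ≥ 1, i.e. tan φ tan δ ≤ −1.
The boundary is |tan φ| · |tan δ| = 1, so |φ| = 90° − |δ| = 90° − 29.3° = 60.7° in the southern hemisphere.

|φ| = 60.7°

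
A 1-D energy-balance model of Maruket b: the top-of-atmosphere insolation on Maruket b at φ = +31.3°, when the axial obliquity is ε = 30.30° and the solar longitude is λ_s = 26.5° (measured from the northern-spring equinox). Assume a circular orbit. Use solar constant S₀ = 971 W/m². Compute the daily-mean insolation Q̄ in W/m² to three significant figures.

Q̄ ≈ 317 W/m²

Solar declination: sin δ = sin ε · sin λ_s = sin 30.30° × sin 26.5° = 0.22512, so δ = +13.010°.
cos H₀ = −tan(+31.3°) tan(+13.010°) = -0.1405, H₀ = 1.7117 rad.
Bracket: H₀ sin φ sin δ + cos φ cos δ sin H₀ = 1.7117×0.51952×0.22512 + 0.85446×0.97433×0.99008 = 0.200191 + 0.824267 = 1.024458.
Q̄ = (S₀/π) × [bracket] = (971/π) × 1.024458 = 316.6 W/m².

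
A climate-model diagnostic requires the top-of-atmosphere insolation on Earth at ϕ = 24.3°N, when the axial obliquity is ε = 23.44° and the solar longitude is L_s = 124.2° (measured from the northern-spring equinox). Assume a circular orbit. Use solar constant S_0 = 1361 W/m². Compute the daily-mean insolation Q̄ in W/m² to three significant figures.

Q̄ ≈ 470 W/m²

Solar declination: sin δ = sin ε · sin L_s = sin 23.44° × sin 124.2° = 0.32900, so δ = +19.208°.
cos h₀ = −tan(+24.3°) tan(+19.208°) = -0.1573, h₀ = 1.7288 rad.
Bracket: h₀ sin ϕ sin δ + cos ϕ cos δ sin h₀ = 1.7288×0.41151×0.32900 + 0.91140×0.94433×0.98755 = 0.234057 + 0.849947 = 1.084004.
Q̄ = (S_0/π) × [bracket] = (1361/π) × 1.084004 = 469.6 W/m².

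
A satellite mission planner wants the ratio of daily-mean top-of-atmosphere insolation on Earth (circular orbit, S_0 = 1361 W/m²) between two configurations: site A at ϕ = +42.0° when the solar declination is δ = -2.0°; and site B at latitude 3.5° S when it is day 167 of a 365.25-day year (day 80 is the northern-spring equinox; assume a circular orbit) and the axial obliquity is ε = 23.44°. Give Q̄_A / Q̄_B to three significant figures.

— Configuration A (ϕ=+42.0°):
cos h₀ = −tan(+42.0°) tan(-2.000°) = 0.0314, h₀ = 1.5393 rad.
Bracket: h₀ sin ϕ sin δ + cos ϕ cos δ sin h₀ = 1.5393×0.66913×-0.03490 + 0.74314×0.99939×0.99951 = -0.035947 + 0.742323 = 0.706376.
Q̄ = (S_0/π) × [bracket] = (1361/π) × 0.706376 = 306.02 W/m².
— Configuration B (ϕ=-3.5°):
Solar longitude: L_s = 360° × (167 − 80)/365.25 = 85.749°.
sin δ = sin 23.44° × sin 85.749° = 0.39669, so δ = +23.372°.
cos h₀ = −tan(-3.5°) tan(+23.372°) = 0.0264, h₀ = 1.5444 rad.
Bracket: h₀ sin ϕ sin δ + cos ϕ cos δ sin h₀ = 1.5444×-0.06105×0.39669 + 0.99813×0.91795×0.99965 = -0.037402 + 0.915913 = 0.878511.
Q̄ = (S_0/π) × [bracket] = (1361/π) × 0.878511 = 380.59 W/m².
Ratio Q̄_A / Q̄_B = 306.02 / 380.59 = 0.8041.

Q̄_A / Q̄_B ≈ 0.804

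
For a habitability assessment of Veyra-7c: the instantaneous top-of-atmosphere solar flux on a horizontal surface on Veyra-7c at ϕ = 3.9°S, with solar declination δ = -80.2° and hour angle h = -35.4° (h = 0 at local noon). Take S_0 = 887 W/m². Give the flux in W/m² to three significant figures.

cos θ_z = sin ϕ sin δ + cos ϕ cos δ cos h = 0.067023 + 0.138421 = 0.205444.
Flux = S_0 · cos θ_z = 887 × 0.205444 = 182.2 W/m².

182 W/m²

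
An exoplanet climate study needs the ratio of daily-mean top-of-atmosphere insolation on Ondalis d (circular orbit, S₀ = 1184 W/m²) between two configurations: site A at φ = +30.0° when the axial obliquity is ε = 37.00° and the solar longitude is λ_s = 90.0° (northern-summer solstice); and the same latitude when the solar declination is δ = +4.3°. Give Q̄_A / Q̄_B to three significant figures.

— Configuration A (φ=+30.0°):
Solar declination: sin δ = sin ε · sin λ_s = sin 37.00° × sin 90.0° = 0.60182, so δ = +37.000°.
cos H₀ = −tan(+30.0°) tan(+37.000°) = -0.4351, H₀ = 2.0209 rad.
Bracket: H₀ sin φ sin δ + cos φ cos δ sin H₀ = 2.0209×0.50000×0.60182 + 0.86603×0.79864×0.90040 = 0.608109 + 0.622758 = 1.230867.
Q̄ = (S₀/π) × [bracket] = (1184/π) × 1.230867 = 463.89 W/m².
— Configuration B (φ=+30.0°):
cos H₀ = −tan(+30.0°) tan(+4.300°) = -0.0434, H₀ = 1.6142 rad.
Bracket: H₀ sin φ sin δ + cos φ cos δ sin H₀ = 1.6142×0.50000×0.07498 + 0.86603×0.99719×0.99906 = 0.060516 + 0.862785 = 0.923301.
Q̄ = (S₀/π) × [bracket] = (1184/π) × 0.923301 = 347.97 W/m².
Ratio Q̄_A / Q̄_B = 463.89 / 347.97 = 1.333.

Q̄_A / Q̄_B ≈ 1.33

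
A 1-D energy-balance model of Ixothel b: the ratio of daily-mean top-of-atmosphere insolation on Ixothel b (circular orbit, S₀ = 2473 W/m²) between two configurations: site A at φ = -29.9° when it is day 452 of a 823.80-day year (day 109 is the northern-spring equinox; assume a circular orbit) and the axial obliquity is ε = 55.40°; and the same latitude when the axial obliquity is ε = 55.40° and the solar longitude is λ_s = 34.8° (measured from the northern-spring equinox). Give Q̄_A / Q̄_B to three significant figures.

— Configuration A (φ=-29.9°):
Solar longitude: λ_s = 360° × (452 − 109)/823.80 = 149.891°.
sin δ = sin 55.40° × sin 149.891° = 0.41293, so δ = +24.389°.
cos H₀ = −tan(-29.9°) tan(+24.389°) = 0.2607, H₀ = 1.3070 rad.
Bracket: H₀ sin φ sin δ + cos φ cos δ sin H₀ = 1.3070×-0.49849×0.41293 + 0.86690×0.91076×0.96542 = -0.269035 + 0.762236 = 0.493201.
Q̄ = (S₀/π) × [bracket] = (2473/π) × 0.493201 = 388.24 W/m².
— Configuration B (φ=-29.9°):
Solar declination: sin δ = sin ε · sin λ_s = sin 55.40° × sin 34.8° = 0.46978, so δ = +28.020°.
cos H₀ = −tan(-29.9°) tan(+28.020°) = 0.3060, H₀ = 1.2598 rad.
Bracket: H₀ sin φ sin δ + cos φ cos δ sin H₀ = 1.2598×-0.49849×0.46978 + 0.86690×0.88279×0.95203 = -0.295021 + 0.728580 = 0.433559.
Q̄ = (S₀/π) × [bracket] = (2473/π) × 0.433559 = 341.29 W/m².
Ratio Q̄_A / Q̄_B = 388.24 / 341.29 = 1.138.

Q̄_A / Q̄_B ≈ 1.14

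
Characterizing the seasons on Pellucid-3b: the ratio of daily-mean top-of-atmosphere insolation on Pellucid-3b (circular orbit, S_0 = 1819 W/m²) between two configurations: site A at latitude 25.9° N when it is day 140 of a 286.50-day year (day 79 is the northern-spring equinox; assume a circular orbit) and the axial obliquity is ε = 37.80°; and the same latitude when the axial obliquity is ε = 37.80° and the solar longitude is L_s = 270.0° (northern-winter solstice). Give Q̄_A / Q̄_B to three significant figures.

— Configuration A (ϕ=+25.9°):
Solar longitude: L_s = 360° × (140 − 79)/286.50 = 76.649°.
sin δ = sin 37.80° × sin 76.649° = 0.59634, so δ = +36.608°.
cos h₀ = −tan(+25.9°) tan(+36.608°) = -0.3607, h₀ = 1.9398 rad.
Bracket: h₀ sin ϕ sin δ + cos ϕ cos δ sin h₀ = 1.9398×0.43680×0.59634 + 0.89956×0.80273×0.93267 = 0.505282 + 0.673485 = 1.178767.
Q̄ = (S_0/π) × [bracket] = (1819/π) × 1.178767 = 682.51 W/m².
— Configuration B (ϕ=+25.9°):
Solar declination: sin δ = sin ε · sin L_s = sin 37.80° × sin 270.0° = -0.61291, so δ = -37.800°.
cos h₀ = −tan(+25.9°) tan(-37.800°) = 0.3766, h₀ = 1.1846 rad.
Bracket: h₀ sin ϕ sin δ + cos ϕ cos δ sin h₀ = 1.1846×0.43680×-0.61291 + 0.89956×0.79016×0.92636 = -0.317140 + 0.658453 = 0.341313.
Q̄ = (S_0/π) × [bracket] = (1819/π) × 0.341313 = 197.62 W/m².
Ratio Q̄_A / Q̄_B = 682.51 / 197.62 = 3.454.

Q̄_A / Q̄_B ≈ 3.45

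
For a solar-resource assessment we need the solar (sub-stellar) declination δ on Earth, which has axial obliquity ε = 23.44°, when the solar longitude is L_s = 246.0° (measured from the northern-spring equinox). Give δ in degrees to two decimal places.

sin δ = sin ε · sin L_s = sin 23.44° × sin 246.0° = -0.363398.
δ = arcsin(-0.363398) = -21.31°.

δ = -21.31°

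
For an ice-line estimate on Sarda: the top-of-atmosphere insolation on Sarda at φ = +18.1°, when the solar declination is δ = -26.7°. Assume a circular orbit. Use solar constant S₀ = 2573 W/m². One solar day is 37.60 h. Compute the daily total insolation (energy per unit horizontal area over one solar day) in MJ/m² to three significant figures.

cos H₀ = −tan(+18.1°) tan(-26.700°) = 0.1644, H₀ = 1.4057 rad.
Bracket: H₀ sin φ sin δ + cos φ cos δ sin H₀ = 1.4057×0.31068×-0.44932 + 0.95052×0.89337×0.98640 = -0.196228 + 0.837617 = 0.641389.
Q̄ = (S₀/π) × [bracket] = (2573/π) × 0.641389 = 525.30 W/m².
Daily total = Q̄ × 37.60 h × 3600 s/h = 525.30 × 37.60 × 3600 / 10⁶ = 71.10 MJ/m².

71.1 MJ/m²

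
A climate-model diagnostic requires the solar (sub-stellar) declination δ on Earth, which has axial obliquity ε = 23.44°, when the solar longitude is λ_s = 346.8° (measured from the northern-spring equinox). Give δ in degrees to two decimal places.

sin δ = sin ε · sin λ_s = sin 23.44° × sin 346.8° = -0.090835.
δ = arcsin(-0.090835) = -5.21°.

δ = -5.21°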